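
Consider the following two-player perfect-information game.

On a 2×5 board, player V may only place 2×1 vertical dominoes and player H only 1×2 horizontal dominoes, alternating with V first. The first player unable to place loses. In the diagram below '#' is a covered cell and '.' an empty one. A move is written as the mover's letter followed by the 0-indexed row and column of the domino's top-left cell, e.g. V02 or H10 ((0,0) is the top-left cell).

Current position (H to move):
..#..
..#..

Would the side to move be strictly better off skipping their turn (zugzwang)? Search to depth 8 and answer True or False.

[..#../..#..] H move#1: H00:-1/###../..#..*, H03:-1/..###/..#.., H10:-1/..#../###.., H13:-1/..#../..###
[###../..#..] V move#2: V03:+1/####./..##.*, V04:+1/###.#/..#.#
[####./..##.] H move#3: H10:-1/####./####.*
[####./####.] V move#4: V04:+1/#####/#####*
[#####/#####] end (terminal -1, H#5); searched ..#../..#.. to 8
if H skipped the turn, V would face:
~ [..#../..#..] V move#1: V00:-1/#.#../#.#..*, V01:-1/.##../.##.., V03:-1/..##./..##., V04:-1/..#.#/..#.#
~ [#.#../#.#..] H move#2: H03:+1/#.###/#.#..*, H13:+1/#.#../#.###
~ [#.###/#.#..] V move#3: V01:-1/#####/###..*
~ [#####/###..] H move#4: H13:+1/#####/#####*
~ [#####/#####] end (terminal -1, V#5); searched ..#../..#.. to 8
compare (H): move=-1 vs pass=+1

zugzwang(..#../..#.., H) = True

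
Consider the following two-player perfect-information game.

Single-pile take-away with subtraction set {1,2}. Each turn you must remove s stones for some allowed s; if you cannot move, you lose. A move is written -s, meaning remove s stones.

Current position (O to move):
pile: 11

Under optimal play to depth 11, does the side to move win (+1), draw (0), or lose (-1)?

value(11, O) = +1

p1 O@[11]: -1[10]-1 -2[9]+1*
p2 X@[9]: -1[8]-1* -2[7]-1
p3 O@[8]: -1[7]-1 -2[6]+1*
p4 X@[6]: -1[5]-1* -2[4]-1
p5 O@[5]: -1[4]-1 -2[3]+1*
p6 X@[3]: -1[2]-1* -2[1]-1
p7 O@[2]: -1[1]-1 -2[0]+1*
p8 X@[0] terminal -1; root [11] d11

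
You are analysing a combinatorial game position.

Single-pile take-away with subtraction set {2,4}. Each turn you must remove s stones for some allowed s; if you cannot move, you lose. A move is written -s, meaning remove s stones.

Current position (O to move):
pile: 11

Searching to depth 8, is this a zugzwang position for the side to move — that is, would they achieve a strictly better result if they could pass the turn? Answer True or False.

p1 O@[11]: -2[9]-1 -4[7]+1*
p2 X@[7]: -2[5]-1* -4[3]-1
p3 O@[5]: -2[3]-1 -4[1]+1*
p4 X@[1] terminal -1; root [11] d8
suppose O passes — search the same position with X to move:
pass> p1 X@[11]: -2[9]-1 -4[7]+1*
pass> p2 O@[7]: -2[5]-1* -4[3]-1
pass> p3 X@[5]: -2[3]-1 -4[1]+1*
pass> p4 O@[1] terminal -1; root [11] d8
for O: play +1, pass -1

zugzwang(11, O) = False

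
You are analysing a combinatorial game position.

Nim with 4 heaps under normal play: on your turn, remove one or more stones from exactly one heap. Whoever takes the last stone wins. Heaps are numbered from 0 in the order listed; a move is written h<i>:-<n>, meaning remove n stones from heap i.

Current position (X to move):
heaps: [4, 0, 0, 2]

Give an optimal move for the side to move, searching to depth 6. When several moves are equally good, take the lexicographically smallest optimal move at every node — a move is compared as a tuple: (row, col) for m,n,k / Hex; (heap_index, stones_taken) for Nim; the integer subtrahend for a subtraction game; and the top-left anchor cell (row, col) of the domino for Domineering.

ply 1, X at (4,0,0,2) | h0:-1=-1→(3,0,0,2); h0:-2=+1→(2,0,0,2)*; h0:-3=-1→(1,0,0,2); h0:-4=-1→(0,0,0,2); h3:-1=-1→(4,0,0,1); h3:-2=-1→(4,0,0,0)
ply 2, O at (2,0,0,2) | h0:-1=-1→(1,0,0,2)*; h0:-2=-1→(0,0,0,2); h3:-1=-1→(2,0,0,1); h3:-2=-1→(2,0,0,0)
ply 3, X at (1,0,0,2) | h0:-1=-1→(0,0,0,2); h3:-1=+1→(1,0,0,1)*; h3:-2=-1→(1,0,0,0)
ply 4, O at (1,0,0,1) | h0:-1=-1→(0,0,0,1)*; h3:-1=-1→(1,0,0,0)
ply 5, X at (0,0,0,1) | h3:-1=+1→(0,0,0,0)*
ply 6: (0,0,0,0) is terminal -1 (O); from (4,0,0,2) depth 6

X's best at [(4,0,0,2)]: h0:-2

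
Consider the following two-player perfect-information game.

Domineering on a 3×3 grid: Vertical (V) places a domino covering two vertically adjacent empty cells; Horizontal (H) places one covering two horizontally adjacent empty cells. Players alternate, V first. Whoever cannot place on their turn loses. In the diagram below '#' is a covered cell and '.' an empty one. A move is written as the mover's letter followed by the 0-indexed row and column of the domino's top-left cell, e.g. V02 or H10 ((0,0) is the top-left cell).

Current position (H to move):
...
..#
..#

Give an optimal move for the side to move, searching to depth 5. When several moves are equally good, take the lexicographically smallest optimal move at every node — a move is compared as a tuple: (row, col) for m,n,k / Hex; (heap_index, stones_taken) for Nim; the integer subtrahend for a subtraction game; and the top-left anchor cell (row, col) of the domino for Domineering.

p1 H@[.../..#/..#]: H00[##./..#/..#]-1 H01[.##/..#/..#]-1 H10[.../###/..#]+1* H20[.../..#/###]-1
p2 V@[.../###/..#] terminal -1; root [.../..#/..#] d5

H's best at [.../..#/..#]: H10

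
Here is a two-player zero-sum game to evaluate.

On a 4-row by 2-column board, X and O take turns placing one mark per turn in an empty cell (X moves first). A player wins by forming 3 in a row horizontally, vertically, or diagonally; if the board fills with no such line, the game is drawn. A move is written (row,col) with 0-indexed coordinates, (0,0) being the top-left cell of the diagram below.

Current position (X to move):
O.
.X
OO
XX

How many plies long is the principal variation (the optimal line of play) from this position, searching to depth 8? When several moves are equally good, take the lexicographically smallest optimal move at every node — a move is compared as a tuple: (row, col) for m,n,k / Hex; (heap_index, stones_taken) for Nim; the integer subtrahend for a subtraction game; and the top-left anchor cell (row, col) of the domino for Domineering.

ply 1, X at O./.X/OO/XX | (0,1)=-1→OX/.X/OO/XX; (1,0)=+0→O./XX/OO/XX*
ply 2, O at O./XX/OO/XX | (0,1)=+0→OO/XX/OO/XX*
ply 3: OO/XX/OO/XX is terminal +0 (X); from O./.X/OO/XX depth 8

PV length from [O./.X/OO/XX]: 2 plies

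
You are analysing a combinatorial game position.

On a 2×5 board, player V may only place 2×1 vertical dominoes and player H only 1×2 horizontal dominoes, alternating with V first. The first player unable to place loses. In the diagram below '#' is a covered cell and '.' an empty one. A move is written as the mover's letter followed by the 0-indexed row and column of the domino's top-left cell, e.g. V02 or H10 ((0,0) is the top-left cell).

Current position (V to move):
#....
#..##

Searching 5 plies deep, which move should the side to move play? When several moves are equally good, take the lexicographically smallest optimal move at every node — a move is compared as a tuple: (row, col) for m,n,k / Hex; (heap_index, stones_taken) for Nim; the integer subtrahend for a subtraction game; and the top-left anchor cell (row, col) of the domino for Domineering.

V's best at [#..../#..##]: V02

p1 V@[#..../#..##]: V01[##.../##.##]-1 V02[#.#../#.###]+1*
p2 H@[#.#../#.###]: H03[#.###/#.###]-1*
p3 V@[#.###/#.###]: V01[#####/#####]+1*
p4 H@[#####/#####] terminal -1; root [#..../#..##] d5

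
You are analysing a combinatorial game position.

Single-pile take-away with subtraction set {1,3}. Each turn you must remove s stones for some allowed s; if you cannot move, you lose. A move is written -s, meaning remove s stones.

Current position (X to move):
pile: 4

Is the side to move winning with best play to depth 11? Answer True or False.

[4] X move#1: -1:-1/3*, -3:-1/1
[3] O move#2: -1:+1/2*, -3:+1/0
[2] X move#3: -1:-1/1*
[1] O move#4: -1:+1/0*
[0] end (terminal -1, X#5); searched 4 to 11

X winning at [4]: False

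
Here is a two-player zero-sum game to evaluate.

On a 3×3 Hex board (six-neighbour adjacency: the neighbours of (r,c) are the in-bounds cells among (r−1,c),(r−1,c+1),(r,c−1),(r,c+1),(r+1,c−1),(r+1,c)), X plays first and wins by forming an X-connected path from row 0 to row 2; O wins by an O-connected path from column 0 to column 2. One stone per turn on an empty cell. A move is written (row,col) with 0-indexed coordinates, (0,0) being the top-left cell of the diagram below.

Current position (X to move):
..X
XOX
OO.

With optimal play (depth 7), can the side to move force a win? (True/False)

p1 X@[..X/XOX/OO.]: (0,0)[X.X/XOX/OO.]-1 (0,1)[.XX/XOX/OO.]-1 (2,2)[..X/XOX/OOX]+1*
p2 O@[..X/XOX/OOX] terminal -1; root [..X/XOX/OO.] d7

X winning at [..X/XOX/OO.]: True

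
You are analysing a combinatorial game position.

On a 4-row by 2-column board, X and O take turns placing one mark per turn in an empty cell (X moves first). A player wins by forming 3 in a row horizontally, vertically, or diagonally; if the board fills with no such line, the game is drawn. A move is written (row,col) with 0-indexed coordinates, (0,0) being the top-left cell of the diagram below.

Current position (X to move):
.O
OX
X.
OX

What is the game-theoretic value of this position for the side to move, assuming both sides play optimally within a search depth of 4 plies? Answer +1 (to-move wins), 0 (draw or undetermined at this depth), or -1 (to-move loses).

p1 X@[.O/OX/X./OX]: (0,0)[XO/OX/X./OX]+0 (2,1)[.O/OX/XX/OX]+1*
p2 O@[.O/OX/XX/OX] terminal -1; root [.O/OX/X./OX] d4

value(.O/OX/X./OX, X) = +1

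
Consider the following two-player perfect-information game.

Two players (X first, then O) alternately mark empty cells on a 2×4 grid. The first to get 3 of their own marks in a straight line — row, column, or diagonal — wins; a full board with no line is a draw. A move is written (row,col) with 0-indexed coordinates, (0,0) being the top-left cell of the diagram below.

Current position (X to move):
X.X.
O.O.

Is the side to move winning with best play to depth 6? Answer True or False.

p1 X@[X.X./O.O.]: (0,1)[XXX./O.O.]+1* (0,3)[X.XX/O.O.]-1 (1,1)[X.X./OXO.]+0 (1,3)[X.X./O.OX]-1
p2 O@[XXX./O.O.] terminal -1; root [X.X./O.O.] d6

X winning at [X.X./O.O.]: True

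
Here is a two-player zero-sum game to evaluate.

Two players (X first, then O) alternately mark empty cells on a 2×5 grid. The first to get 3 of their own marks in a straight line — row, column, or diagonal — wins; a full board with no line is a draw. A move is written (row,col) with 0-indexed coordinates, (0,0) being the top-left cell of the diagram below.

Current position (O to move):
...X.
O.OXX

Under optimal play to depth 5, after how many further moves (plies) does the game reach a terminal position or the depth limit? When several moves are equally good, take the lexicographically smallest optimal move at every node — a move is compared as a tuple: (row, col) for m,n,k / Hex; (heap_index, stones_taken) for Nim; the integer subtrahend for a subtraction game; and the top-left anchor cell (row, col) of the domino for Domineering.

ply 1, O at ...X./O.OXX | (0,0)=+0→O..X./O.OXX; (0,1)=+0→.O.X./O.OXX; (0,2)=+0→..OX./O.OXX; (0,4)=+0→...XO/O.OXX; (1,1)=+1→...X./OOOXX*
ply 2: ...X./OOOXX is terminal -1 (X); from ...X./O.OXX depth 5

PV length from [...X./O.OXX]: 1 ply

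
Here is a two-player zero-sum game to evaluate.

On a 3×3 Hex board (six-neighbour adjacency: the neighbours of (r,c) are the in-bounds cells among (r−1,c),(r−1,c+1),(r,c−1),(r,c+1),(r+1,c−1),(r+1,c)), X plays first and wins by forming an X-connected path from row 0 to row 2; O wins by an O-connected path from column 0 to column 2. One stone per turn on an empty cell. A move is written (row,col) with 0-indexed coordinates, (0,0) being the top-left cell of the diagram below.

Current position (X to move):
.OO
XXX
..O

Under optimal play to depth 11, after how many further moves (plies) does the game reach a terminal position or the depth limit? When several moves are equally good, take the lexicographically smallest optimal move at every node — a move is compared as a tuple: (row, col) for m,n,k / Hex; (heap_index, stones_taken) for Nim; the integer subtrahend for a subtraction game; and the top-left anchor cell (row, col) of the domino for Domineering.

[.OO/XXX/..O] X move#1: (0,0):+1/XOO/XXX/..O*, (2,0):-1/.OO/XXX/X.O, (2,1):-1/.OO/XXX/.XO
[XOO/XXX/..O] O move#2: (2,0):-1/XOO/XXX/O.O*, (2,1):-1/XOO/XXX/.OO
[XOO/XXX/O.O] X move#3: (2,1):+1/XOO/XXX/OXO*
[XOO/XXX/OXO] end (terminal -1, O#4); searched .OO/XXX/..O to 11

PV length from [.OO/XXX/..O]: 3 plies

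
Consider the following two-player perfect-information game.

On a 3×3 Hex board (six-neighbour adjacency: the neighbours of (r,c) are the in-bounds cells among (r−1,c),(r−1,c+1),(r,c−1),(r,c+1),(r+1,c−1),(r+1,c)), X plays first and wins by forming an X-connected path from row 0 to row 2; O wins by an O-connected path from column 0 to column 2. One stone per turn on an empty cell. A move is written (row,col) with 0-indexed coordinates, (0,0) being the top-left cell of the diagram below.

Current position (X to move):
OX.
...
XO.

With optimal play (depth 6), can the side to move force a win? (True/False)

ply 1, X at OX./.../XO. | (0,2)=+1→OXX/.../XO.*; (1,0)=+1→OX./X../XO.; (1,1)=+1→OX./.X./XO.; (1,2)=+1→OX./..X/XO.; (2,2)=+1→OX./.../XOX
ply 2, O at OXX/.../XO. | (1,0)=-1→OXX/O../XO.*; (1,1)=-1→OXX/.O./XO.; (1,2)=-1→OXX/..O/XO.; (2,2)=-1→OXX/.../XOO
ply 3, X at OXX/O../XO. | (1,1)=+1→OXX/OX./XO.*; (1,2)=+1→OXX/O.X/XO.; (2,2)=+1→OXX/O../XOX
ply 4: OXX/OX./XO. is terminal -1 (O); from OX./.../XO. depth 6

X winning at [OX./.../XO.]: True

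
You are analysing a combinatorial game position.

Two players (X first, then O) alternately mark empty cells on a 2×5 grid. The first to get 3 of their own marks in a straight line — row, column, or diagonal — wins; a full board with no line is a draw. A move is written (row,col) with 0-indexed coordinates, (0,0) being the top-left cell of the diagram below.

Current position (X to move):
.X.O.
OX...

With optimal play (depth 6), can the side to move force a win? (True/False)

p1 X@[.X.O./OX...]: (0,0)[XX.O./OX...]+0* (0,2)[.XXO./OX...]+0 (0,4)[.X.OX/OX...]+0 (1,2)[.X.O./OXX..]+0 (1,3)[.X.O./OX.X.]+0 (1,4)[.X.O./OX..X]+0
p2 O@[XX.O./OX...]: (0,2)[XXOO./OX...]+0* (0,4)[XX.OO/OX...]-1 (1,2)[XX.O./OXO..]-1 (1,3)[XX.O./OX.O.]-1 (1,4)[XX.O./OX..O]-1
p3 X@[XXOO./OX...]: (0,4)[XXOOX/OX...]+0* (1,2)[XXOO./OXX..]-1 (1,3)[XXOO./OX.X.]-1 (1,4)[XXOO./OX..X]-1
p4 O@[XXOOX/OX...]: (1,2)[XXOOX/OXO..]+0* (1,3)[XXOOX/OX.O.]+0 (1,4)[XXOOX/OX..O]+0
p5 X@[XXOOX/OXO..]: (1,3)[XXOOX/OXOX.]+0* (1,4)[XXOOX/OXO.X]+0
p6 O@[XXOOX/OXOX.]: (1,4)[XXOOX/OXOXO]+0*
p7 X@[XXOOX/OXOXO] terminal +0; root [.X.O./OX...] d6

X winning at [.X.O./OX...]: False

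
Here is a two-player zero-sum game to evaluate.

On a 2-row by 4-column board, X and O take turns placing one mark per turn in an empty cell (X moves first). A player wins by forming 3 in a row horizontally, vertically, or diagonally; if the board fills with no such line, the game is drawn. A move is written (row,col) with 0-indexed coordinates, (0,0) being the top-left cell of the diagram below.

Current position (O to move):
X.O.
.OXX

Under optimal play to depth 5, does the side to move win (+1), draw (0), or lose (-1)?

ply 1, O at X.O./.OXX | (0,1)=+0→XOO./.OXX*; (0,3)=+0→X.OO/.OXX; (1,0)=+0→X.O./OOXX
ply 2, X at XOO./.OXX | (0,3)=+0→XOOX/.OXX*; (1,0)=-1→XOO./XOXX
ply 3, O at XOOX/.OXX | (1,0)=+0→XOOX/OOXX*
ply 4: XOOX/OOXX is terminal +0 (X); from X.O./.OXX depth 5

value(X.O./.OXX, O) = 0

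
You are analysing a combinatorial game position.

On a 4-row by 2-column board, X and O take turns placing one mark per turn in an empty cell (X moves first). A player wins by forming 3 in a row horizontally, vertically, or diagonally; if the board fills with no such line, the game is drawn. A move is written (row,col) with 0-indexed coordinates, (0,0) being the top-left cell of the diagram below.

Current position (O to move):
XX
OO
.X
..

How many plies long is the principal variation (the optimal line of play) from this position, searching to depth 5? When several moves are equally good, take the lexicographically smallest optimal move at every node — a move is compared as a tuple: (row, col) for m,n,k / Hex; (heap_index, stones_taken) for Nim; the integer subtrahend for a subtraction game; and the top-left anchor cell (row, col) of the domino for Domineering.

PV length from [XX/OO/.X/..]: 3 plies

p1 O@[XX/OO/.X/..]: (2,0)[XX/OO/OX/..]+0* (3,0)[XX/OO/.X/O.]+0 (3,1)[XX/OO/.X/.O]+0
p2 X@[XX/OO/OX/..]: (3,0)[XX/OO/OX/X.]+0* (3,1)[XX/OO/OX/.X]-1
p3 O@[XX/OO/OX/X.]: (3,1)[XX/OO/OX/XO]+0*
p4 X@[XX/OO/OX/XO] terminal +0; root [XX/OO/.X/..] d5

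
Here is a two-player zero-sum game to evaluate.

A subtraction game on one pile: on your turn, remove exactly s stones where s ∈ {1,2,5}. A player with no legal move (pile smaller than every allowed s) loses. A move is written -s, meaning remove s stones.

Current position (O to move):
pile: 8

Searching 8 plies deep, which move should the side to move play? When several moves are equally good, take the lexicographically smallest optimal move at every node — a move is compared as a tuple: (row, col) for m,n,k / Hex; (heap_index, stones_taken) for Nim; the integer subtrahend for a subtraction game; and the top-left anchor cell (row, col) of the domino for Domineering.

[8] O move#1: -1:-1/7, -2:+1/6*, -5:+1/3
[6] X move#2: -1:-1/5*, -2:-1/4, -5:-1/1
[5] O move#3: -1:-1/4, -2:+1/3*, -5:+1/0
[3] X move#4: -1:-1/2*, -2:-1/1
[2] O move#5: -1:-1/1, -2:+1/0*
[0] end (terminal -1, X#6); searched 8 to 8

O's best at [8]: -2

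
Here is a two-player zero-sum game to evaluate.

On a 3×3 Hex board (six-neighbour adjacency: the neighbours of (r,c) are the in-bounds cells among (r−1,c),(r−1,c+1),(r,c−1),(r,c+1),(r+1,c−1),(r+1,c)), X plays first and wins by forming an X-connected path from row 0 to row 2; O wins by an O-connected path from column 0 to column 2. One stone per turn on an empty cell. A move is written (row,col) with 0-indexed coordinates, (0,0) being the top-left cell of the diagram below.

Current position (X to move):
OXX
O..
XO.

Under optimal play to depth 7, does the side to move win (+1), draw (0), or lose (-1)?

[OXX/O../XO.] X move#1: (1,1):+1/OXX/OX./XO.*, (1,2):+1/OXX/O.X/XO., (2,2):+1/OXX/O../XOX
[OXX/OX./XO.] end (terminal -1, O#2); searched OXX/O../XO. to 7

value(OXX/O../XO., X) = +1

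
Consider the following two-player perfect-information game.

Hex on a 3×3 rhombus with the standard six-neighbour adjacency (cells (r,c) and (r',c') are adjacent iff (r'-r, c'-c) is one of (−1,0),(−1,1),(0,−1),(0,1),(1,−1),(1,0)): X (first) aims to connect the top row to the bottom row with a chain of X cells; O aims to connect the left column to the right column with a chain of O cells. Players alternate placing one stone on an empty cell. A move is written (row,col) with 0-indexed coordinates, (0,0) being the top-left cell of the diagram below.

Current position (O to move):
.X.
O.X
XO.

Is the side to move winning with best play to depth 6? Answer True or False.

O winning at [.X./O.X/XO.]: True

p1 O@[.X./O.X/XO.]: (0,0)[OX./O.X/XO.]-1 (0,2)[.XO/O.X/XO.]-1 (1,1)[.X./OOX/XO.]+1* (2,2)[.X./O.X/XOO]-1
p2 X@[.X./OOX/XO.]: (0,0)[XX./OOX/XO.]-1* (0,2)[.XX/OOX/XO.]-1 (2,2)[.X./OOX/XOX]-1
p3 O@[XX./OOX/XO.]: (0,2)[XXO/OOX/XO.]+1* (2,2)[XX./OOX/XOO]+1
p4 X@[XXO/OOX/XO.] terminal -1; root [.X./O.X/XO.] d6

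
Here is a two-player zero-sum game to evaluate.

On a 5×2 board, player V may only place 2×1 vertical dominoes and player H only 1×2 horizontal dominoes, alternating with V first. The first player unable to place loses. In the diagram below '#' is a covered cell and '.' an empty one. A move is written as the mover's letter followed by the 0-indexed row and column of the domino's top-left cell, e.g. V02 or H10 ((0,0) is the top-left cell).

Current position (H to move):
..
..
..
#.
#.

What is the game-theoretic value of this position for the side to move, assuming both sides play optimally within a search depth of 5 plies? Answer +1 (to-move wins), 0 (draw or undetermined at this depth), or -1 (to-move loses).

p1 H@[../../../#./#.]: H00[##/../../#./#.]-1 H10[../##/../#./#.]+1* H20[../../##/#./#.]-1
p2 V@[../##/../#./#.]: V21[../##/.#/##/#.]-1* V31[../##/../##/##]-1
p3 H@[../##/.#/##/#.]: H00[##/##/.#/##/#.]+1*
p4 V@[##/##/.#/##/#.] terminal -1; root [../../../#./#.] d5

value(../../../#./#., H) = +1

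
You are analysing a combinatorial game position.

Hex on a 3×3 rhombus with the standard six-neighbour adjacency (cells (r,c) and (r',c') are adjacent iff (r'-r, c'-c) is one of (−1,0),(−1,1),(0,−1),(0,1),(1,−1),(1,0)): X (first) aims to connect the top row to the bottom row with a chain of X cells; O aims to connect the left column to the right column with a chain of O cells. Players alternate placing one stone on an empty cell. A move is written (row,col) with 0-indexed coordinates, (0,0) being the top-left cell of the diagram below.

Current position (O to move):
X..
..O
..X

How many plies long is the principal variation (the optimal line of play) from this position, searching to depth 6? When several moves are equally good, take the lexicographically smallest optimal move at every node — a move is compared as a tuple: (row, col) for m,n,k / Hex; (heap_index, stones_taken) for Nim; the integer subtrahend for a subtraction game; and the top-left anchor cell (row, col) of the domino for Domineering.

PV length from [X../..O/..X]: 5 plies

ply 1, O at X../..O/..X | (0,1)=-1→XO./..O/..X; (0,2)=-1→X.O/..O/..X; (1,0)=-1→X../O.O/..X; (1,1)=+1→X../.OO/..X*; (2,0)=+1→X../..O/O.X; (2,1)=-1→X../..O/.OX
ply 2, X at X../.OO/..X | (0,1)=-1→XX./.OO/..X*; (0,2)=-1→X.X/.OO/..X; (1,0)=-1→X../XOO/..X; (2,0)=-1→X../.OO/X.X; (2,1)=-1→X../.OO/.XX
ply 3, O at XX./.OO/..X | (0,2)=+1→XXO/.OO/..X*; (1,0)=+1→XX./OOO/..X; (2,0)=+1→XX./.OO/O.X; (2,1)=+1→XX./.OO/.OX
ply 4, X at XXO/.OO/..X | (1,0)=-1→XXO/XOO/..X*; (2,0)=-1→XXO/.OO/X.X; (2,1)=-1→XXO/.OO/.XX
ply 5, O at XXO/XOO/..X | (2,0)=+1→XXO/XOO/O.X*; (2,1)=-1→XXO/XOO/.OX
ply 6: XXO/XOO/O.X is terminal -1 (X); from X../..O/..X depth 6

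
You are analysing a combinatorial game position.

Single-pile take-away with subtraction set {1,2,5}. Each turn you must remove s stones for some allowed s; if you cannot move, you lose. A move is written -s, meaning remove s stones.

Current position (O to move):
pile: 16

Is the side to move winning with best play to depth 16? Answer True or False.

[16] O move#1: -1:+1/15*, -2:-1/14, -5:-1/11
[15] X move#2: -1:-1/14*, -2:-1/13, -5:-1/10
[14] O move#3: -1:-1/13, -2:+1/12*, -5:+1/9
[12] X move#4: -1:-1/11*, -2:-1/10, -5:-1/7
[11] O move#5: -1:-1/10, -2:+1/9*, -5:+1/6
[9] X move#6: -1:-1/8*, -2:-1/7, -5:-1/4
[8] O move#7: -1:-1/7, -2:+1/6*, -5:+1/3
[6] X move#8: -1:-1/5*, -2:-1/4, -5:-1/1
[5] O move#9: -1:-1/4, -2:+1/3*, -5:+1/0
[3] X move#10: -1:-1/2*, -2:-1/1
[2] O move#11: -1:-1/1, -2:+1/0*
[0] end (terminal -1, X#12); searched 16 to 16

O winning at [16]: True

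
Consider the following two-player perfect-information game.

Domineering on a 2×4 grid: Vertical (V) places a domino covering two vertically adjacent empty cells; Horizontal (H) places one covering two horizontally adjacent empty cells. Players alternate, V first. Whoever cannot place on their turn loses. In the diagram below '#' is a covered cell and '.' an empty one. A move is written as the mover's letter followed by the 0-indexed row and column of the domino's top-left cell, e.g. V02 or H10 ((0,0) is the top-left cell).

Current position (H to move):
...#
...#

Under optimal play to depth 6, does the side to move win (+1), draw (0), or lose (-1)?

p1 H@[...#/...#]: H00[##.#/...#]+1* H01[.###/...#]+1 H10[...#/##.#]+1 H11[...#/.###]+1
p2 V@[##.#/...#]: V02[####/..##]-1*
p3 H@[####/..##]: H10[####/####]+1*
p4 V@[####/####] terminal -1; root [...#/...#] d6

value(...#/...#, H) = +1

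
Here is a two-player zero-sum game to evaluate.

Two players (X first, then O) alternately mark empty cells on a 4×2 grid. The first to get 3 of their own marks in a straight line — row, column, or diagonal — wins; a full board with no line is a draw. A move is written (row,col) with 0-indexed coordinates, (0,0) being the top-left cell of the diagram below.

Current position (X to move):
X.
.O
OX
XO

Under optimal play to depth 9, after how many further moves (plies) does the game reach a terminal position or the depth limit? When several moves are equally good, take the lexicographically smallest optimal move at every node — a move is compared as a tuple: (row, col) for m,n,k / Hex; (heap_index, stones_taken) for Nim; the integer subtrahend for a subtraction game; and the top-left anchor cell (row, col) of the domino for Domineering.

PV length from [X./.O/OX/XO]: 2 plies

p1 X@[X./.O/OX/XO]: (0,1)[XX/.O/OX/XO]+0* (1,0)[X./XO/OX/XO]+0
p2 O@[XX/.O/OX/XO]: (1,0)[XX/OO/OX/XO]+0*
p3 X@[XX/OO/OX/XO] terminal +0; root [X./.O/OX/XO] d9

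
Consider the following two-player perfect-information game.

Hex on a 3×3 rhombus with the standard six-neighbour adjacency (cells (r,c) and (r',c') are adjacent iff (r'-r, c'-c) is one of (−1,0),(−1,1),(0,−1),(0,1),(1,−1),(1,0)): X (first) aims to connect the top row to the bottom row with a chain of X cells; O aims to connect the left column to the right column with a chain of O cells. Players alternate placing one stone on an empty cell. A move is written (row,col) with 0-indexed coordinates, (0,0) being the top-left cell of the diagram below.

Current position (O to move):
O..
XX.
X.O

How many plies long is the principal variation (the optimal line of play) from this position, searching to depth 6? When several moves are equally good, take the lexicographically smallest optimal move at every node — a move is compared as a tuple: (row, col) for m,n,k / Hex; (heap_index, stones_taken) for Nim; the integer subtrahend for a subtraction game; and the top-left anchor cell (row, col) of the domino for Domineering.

PV length from [O../XX./X.O]: 2 plies

p1 O@[O../XX./X.O]: (0,1)[OO./XX./X.O]-1* (0,2)[O.O/XX./X.O]-1 (1,2)[O../XXO/X.O]-1 (2,1)[O../XX./XOO]-1
p2 X@[OO./XX./X.O]: (0,2)[OOX/XX./X.O]+1* (1,2)[OO./XXX/X.O]-1 (2,1)[OO./XX./XXO]-1
p3 O@[OOX/XX./X.O] terminal -1; root [O../XX./X.O] d6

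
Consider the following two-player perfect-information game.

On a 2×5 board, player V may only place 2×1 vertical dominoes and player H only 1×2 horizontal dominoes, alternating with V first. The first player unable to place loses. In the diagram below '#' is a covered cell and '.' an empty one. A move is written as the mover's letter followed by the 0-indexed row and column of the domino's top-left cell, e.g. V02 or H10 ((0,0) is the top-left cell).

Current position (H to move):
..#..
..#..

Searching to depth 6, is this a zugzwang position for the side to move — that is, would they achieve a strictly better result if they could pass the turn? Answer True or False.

zugzwang(..#../..#.., H) = True

[..#../..#..] H move#1: H00:-1/###../..#..*, H03:-1/..###/..#.., H10:-1/..#../###.., H13:-1/..#../..###
[###../..#..] V move#2: V03:+1/####./..##.*, V04:+1/###.#/..#.#
[####./..##.] H move#3: H10:-1/####./####.*
[####./####.] V move#4: V04:+1/#####/#####*
[#####/#####] end (terminal -1, H#5); searched ..#../..#.. to 6
pass branch (V moves first from the same position):
  | [..#../..#..] V move#1: V00:-1/#.#../#.#..*, V01:-1/.##../.##.., V03:-1/..##./..##., V04:-1/..#.#/..#.#
  | [#.#../#.#..] H move#2: H03:+1/#.###/#.#..*, H13:+1/#.#../#.###
  | [#.###/#.#..] V move#3: V01:-1/#####/###..*
  | [#####/###..] H move#4: H13:+1/#####/#####*
  | [#####/#####] end (terminal -1, V#5); searched ..#../..#.. to 6
H moving scores -1; H passing scores +1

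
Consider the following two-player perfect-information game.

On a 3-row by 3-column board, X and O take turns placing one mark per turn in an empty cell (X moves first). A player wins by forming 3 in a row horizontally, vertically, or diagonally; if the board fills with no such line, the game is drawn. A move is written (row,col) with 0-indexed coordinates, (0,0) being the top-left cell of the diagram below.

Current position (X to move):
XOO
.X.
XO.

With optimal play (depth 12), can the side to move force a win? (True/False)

X winning at [XOO/.X./XO.]: True

ply 1, X at XOO/.X./XO. | (1,0)=+1→XOO/XX./XO.*; (1,2)=+1→XOO/.XX/XO.; (2,2)=+1→XOO/.X./XOX
ply 2: XOO/XX./XO. is terminal -1 (O); from XOO/.X./XO. depth 12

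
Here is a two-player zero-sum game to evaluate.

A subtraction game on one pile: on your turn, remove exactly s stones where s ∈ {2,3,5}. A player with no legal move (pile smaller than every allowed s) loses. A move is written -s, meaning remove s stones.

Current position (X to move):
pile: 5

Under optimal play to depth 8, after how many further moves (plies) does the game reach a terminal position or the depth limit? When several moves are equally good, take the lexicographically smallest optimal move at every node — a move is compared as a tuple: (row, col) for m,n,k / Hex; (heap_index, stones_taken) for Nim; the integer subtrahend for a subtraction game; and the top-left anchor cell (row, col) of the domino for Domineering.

[5] X move#1: -2:-1/3, -3:-1/2, -5:+1/0*
[0] end (terminal -1, O#2); searched 5 to 8

PV length from [5]: 1 ply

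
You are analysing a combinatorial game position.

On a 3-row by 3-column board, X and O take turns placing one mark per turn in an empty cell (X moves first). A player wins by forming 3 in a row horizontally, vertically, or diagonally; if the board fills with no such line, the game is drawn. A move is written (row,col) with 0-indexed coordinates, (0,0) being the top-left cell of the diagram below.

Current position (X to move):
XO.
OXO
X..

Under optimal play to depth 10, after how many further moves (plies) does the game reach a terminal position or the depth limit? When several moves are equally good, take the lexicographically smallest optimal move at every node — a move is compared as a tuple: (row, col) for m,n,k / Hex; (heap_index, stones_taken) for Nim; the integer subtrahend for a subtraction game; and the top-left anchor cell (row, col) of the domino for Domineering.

PV length from [XO./OXO/X..]: 1 ply

ply 1, X at XO./OXO/X.. | (0,2)=+1→XOX/OXO/X..*; (2,1)=+1→XO./OXO/XX.; (2,2)=+1→XO./OXO/X.X
ply 2: XOX/OXO/X.. is terminal -1 (O); from XO./OXO/X.. depth 10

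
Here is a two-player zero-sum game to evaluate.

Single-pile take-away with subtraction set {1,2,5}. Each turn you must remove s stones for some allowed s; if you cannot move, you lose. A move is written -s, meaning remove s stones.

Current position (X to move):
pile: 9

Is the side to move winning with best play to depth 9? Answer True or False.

X winning at [9]: False

[9] X move#1: -1:-1/8*, -2:-1/7, -5:-1/4
[8] O move#2: -1:-1/7, -2:+1/6*, -5:+1/3
[6] X move#3: -1:-1/5*, -2:-1/4, -5:-1/1
[5] O move#4: -1:-1/4, -2:+1/3*, -5:+1/0
[3] X move#5: -1:-1/2*, -2:-1/1
[2] O move#6: -1:-1/1, -2:+1/0*
[0] end (terminal -1, X#7); searched 9 to 9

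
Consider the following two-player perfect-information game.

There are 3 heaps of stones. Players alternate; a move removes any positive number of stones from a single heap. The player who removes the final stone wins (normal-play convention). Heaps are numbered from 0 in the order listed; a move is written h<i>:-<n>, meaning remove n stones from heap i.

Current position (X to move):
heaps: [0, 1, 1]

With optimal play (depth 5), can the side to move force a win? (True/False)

X winning at [(0,1,1)]: False

ply 1, X at (0,1,1) | h1:-1=-1→(0,0,1)*; h2:-1=-1→(0,1,0)
ply 2, O at (0,0,1) | h2:-1=+1→(0,0,0)*
ply 3: (0,0,0) is terminal -1 (X); from (0,1,1) depth 5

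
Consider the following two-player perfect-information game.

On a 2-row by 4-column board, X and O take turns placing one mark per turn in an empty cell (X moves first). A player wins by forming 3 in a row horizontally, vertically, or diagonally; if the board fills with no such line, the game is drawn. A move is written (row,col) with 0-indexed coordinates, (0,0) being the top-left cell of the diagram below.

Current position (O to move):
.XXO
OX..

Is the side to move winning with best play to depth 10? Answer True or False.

[.XXO/OX..] O move#1: (0,0):+0/OXXO/OX..*, (1,2):-1/.XXO/OXO., (1,3):-1/.XXO/OX.O
[OXXO/OX..] X move#2: (1,2):+0/OXXO/OXX.*, (1,3):+0/OXXO/OX.X
[OXXO/OXX.] O move#3: (1,3):+0/OXXO/OXXO*
[OXXO/OXXO] end (terminal +0, X#4); searched .XXO/OX.. to 10

O winning at [.XXO/OX..]: False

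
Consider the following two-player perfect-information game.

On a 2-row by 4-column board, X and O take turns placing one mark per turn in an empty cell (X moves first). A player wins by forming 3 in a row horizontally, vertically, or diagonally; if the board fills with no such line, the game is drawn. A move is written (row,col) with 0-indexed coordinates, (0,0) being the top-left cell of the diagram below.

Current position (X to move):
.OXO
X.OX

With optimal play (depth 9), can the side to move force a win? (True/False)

p1 X@[.OXO/X.OX]: (0,0)[XOXO/X.OX]+0* (1,1)[.OXO/XXOX]+0
p2 O@[XOXO/X.OX]: (1,1)[XOXO/XOOX]+0*
p3 X@[XOXO/XOOX] terminal +0; root [.OXO/X.OX] d9

X winning at [.OXO/X.OX]: False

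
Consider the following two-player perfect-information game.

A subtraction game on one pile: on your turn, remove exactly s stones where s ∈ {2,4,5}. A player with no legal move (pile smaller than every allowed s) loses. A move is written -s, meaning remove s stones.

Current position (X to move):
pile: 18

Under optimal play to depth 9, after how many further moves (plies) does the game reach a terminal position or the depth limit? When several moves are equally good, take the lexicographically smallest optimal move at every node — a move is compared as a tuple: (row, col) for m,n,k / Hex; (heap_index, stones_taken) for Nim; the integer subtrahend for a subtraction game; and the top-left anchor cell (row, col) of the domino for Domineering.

PV length from [18]: 5 plies

ply 1, X at 18 | -2=-1→16; -4=+1→14*; -5=-1→13
ply 2, O at 14 | -2=-1→12*; -4=-1→10; -5=-1→9
ply 3, X at 12 | -2=-1→10; -4=+1→8*; -5=+1→7
ply 4, O at 8 | -2=-1→6*; -4=-1→4; -5=-1→3
ply 5, X at 6 | -2=-1→4; -4=-1→2; -5=+1→1*
ply 6: 1 is terminal -1 (O); from 18 depth 9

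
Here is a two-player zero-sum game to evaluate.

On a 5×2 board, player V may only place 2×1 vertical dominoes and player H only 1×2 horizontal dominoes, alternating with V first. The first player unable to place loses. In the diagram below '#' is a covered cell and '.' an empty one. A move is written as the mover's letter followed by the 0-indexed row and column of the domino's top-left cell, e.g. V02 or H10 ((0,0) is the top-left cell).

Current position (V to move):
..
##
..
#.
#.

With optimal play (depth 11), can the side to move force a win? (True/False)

V winning at [../##/../#./#.]: False

ply 1, V at ../##/../#./#. | V21=-1→../##/.#/##/#.*; V31=-1→../##/../##/##
ply 2, H at ../##/.#/##/#. | H00=+1→##/##/.#/##/#.*
ply 3: ##/##/.#/##/#. is terminal -1 (V); from ../##/../#./#. depth 11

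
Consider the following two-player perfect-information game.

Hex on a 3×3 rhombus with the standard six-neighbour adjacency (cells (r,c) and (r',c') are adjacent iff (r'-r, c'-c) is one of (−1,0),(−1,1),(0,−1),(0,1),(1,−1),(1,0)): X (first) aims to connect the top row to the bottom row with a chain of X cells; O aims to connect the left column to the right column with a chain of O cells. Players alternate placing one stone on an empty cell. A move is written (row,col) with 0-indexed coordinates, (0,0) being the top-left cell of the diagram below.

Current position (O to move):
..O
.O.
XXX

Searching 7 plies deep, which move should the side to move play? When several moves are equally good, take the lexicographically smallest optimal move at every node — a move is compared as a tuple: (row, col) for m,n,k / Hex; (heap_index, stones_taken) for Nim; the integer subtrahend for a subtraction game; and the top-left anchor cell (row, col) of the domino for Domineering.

[..O/.O./XXX] O move#1: (0,0):+1/O.O/.O./XXX*, (0,1):+1/.OO/.O./XXX, (1,0):+1/..O/OO./XXX, (1,2):-1/..O/.OO/XXX
[O.O/.O./XXX] X move#2: (0,1):-1/OXO/.O./XXX*, (1,0):-1/O.O/XO./XXX, (1,2):-1/O.O/.OX/XXX
[OXO/.O./XXX] O move#3: (1,0):+1/OXO/OO./XXX*, (1,2):-1/OXO/.OO/XXX
[OXO/OO./XXX] end (terminal -1, X#4); searched ..O/.O./XXX to 7

O's best at [..O/.O./XXX]: (0,0)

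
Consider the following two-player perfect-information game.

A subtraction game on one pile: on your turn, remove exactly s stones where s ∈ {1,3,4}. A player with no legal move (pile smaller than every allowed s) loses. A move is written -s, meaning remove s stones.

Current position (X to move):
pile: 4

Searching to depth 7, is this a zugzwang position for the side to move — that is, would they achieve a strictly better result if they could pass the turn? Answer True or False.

[4] X move#1: -1:-1/3, -3:-1/1, -4:+1/0*
[0] end (terminal -1, O#2); searched 4 to 7
suppose X passes — search the same position with O to move:
pass> [4] O move#1: -1:-1/3, -3:-1/1, -4:+1/0*
pass> [0] end (terminal -1, X#2); searched 4 to 7
for X: play +1, pass -1

zugzwang(4, X) = False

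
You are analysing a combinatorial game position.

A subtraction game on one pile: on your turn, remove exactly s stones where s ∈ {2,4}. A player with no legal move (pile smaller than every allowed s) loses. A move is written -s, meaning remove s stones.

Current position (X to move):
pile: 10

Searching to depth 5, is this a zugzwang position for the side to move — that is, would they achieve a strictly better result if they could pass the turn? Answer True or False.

p1 X@[10]: -2[8]-1 -4[6]+1*
p2 O@[6]: -2[4]-1* -4[2]-1
p3 X@[4]: -2[2]-1 -4[0]+1*
p4 O@[0] terminal -1; root [10] d5
suppose X passes — search the same position with O to move:
pass> p1 O@[10]: -2[8]-1 -4[6]+1*
pass> p2 X@[6]: -2[4]-1* -4[2]-1
pass> p3 O@[4]: -2[2]-1 -4[0]+1*
pass> p4 X@[0] terminal -1; root [10] d5
for X: play +1, pass -1

zugzwang(10, X) = False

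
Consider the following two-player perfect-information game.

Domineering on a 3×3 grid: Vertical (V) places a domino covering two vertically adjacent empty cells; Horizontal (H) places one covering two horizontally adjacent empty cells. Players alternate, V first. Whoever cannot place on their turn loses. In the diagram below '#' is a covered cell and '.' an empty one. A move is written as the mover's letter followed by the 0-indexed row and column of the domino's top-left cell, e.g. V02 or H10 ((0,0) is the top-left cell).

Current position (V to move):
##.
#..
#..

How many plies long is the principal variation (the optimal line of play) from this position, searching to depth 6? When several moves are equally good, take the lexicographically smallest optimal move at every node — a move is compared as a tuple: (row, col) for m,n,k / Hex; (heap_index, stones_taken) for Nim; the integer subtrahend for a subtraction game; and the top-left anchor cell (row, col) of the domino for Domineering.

PV length from [##./#../#..]: 1 ply

p1 V@[##./#../#..]: V02[###/#.#/#..]-1 V11[##./##./##.]+1* V12[##./#.#/#.#]+1
p2 H@[##./##./##.] terminal -1; root [##./#../#..] d6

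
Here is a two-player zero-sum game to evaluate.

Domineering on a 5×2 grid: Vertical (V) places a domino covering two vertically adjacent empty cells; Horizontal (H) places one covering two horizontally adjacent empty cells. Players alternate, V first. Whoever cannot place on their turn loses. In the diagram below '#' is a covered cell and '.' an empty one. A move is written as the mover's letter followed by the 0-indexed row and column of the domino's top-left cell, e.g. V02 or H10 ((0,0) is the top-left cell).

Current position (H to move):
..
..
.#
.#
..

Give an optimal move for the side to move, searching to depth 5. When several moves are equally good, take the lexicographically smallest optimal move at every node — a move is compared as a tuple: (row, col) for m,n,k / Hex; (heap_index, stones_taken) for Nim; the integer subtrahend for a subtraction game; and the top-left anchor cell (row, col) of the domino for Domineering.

H's best at [../../.#/.#/..]: H00

[../../.#/.#/..] H move#1: H00:+1/##/../.#/.#/..*, H10:+1/../##/.#/.#/.., H40:-1/../../.#/.#/##
[##/../.#/.#/..] V move#2: V10:-1/##/#./##/.#/..*, V20:-1/##/../##/##/.., V30:-1/##/../.#/##/#.
[##/#./##/.#/..] H move#3: H40:+1/##/#./##/.#/##*
[##/#./##/.#/##] end (terminal -1, V#4); searched ../../.#/.#/.. to 5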